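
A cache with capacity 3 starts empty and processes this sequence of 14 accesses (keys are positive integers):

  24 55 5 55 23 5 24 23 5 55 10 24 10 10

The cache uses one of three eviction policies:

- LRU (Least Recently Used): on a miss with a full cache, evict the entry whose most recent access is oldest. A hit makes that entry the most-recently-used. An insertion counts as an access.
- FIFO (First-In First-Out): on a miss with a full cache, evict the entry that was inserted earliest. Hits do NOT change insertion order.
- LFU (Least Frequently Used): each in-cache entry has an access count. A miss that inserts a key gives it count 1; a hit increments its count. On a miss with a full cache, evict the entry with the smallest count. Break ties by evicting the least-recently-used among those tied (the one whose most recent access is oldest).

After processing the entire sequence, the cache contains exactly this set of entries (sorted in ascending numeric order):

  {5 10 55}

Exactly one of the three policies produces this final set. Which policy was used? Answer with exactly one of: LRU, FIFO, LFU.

Simulating under each policy and comparing final sets:
  LRU: final set = {10 24 55} -> differs
  FIFO: final set = {10 24 55} -> differs
  LFU: final set = {5 10 55} -> MATCHES target
Only LFU produces the target set.

Answer: LFU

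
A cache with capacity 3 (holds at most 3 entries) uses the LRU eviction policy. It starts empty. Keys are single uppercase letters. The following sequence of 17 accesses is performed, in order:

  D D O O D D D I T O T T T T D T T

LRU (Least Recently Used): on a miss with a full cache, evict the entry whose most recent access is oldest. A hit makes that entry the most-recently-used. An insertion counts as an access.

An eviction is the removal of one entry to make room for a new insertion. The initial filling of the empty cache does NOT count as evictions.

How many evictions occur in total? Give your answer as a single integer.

Answer: 3

Derivation:
LRU simulation (capacity=3):
  1. access D: MISS. Cache (LRU->MRU): [D]
  2. access D: HIT. Cache (LRU->MRU): [D]
  3. access O: MISS. Cache (LRU->MRU): [D O]
  4. access O: HIT. Cache (LRU->MRU): [D O]
  5. access D: HIT. Cache (LRU->MRU): [O D]
  6. access D: HIT. Cache (LRU->MRU): [O D]
  7. access D: HIT. Cache (LRU->MRU): [O D]
  8. access I: MISS. Cache (LRU->MRU): [O D I]
  9. access T: MISS, evict O. Cache (LRU->MRU): [D I T]
  10. access O: MISS, evict D. Cache (LRU->MRU): [I T O]
  11. access T: HIT. Cache (LRU->MRU): [I O T]
  12. access T: HIT. Cache (LRU->MRU): [I O T]
  13. access T: HIT. Cache (LRU->MRU): [I O T]
  14. access T: HIT. Cache (LRU->MRU): [I O T]
  15. access D: MISS, evict I. Cache (LRU->MRU): [O T D]
  16. access T: HIT. Cache (LRU->MRU): [O D T]
  17. access T: HIT. Cache (LRU->MRU): [O D T]
Total: 11 hits, 6 misses, 3 evictions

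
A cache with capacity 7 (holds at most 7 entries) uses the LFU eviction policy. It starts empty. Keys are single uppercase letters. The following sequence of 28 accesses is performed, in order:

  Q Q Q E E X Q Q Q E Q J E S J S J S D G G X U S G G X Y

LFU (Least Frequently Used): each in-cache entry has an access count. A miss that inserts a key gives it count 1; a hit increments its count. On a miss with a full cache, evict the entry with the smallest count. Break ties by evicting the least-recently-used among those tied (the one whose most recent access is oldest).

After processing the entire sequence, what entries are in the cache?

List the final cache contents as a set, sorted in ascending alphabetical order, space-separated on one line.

Answer: E G J Q S X Y

Derivation:
LFU simulation (capacity=7):
  1. access Q: MISS. Cache: [Q(c=1)]
  2. access Q: HIT, count now 2. Cache: [Q(c=2)]
  3. access Q: HIT, count now 3. Cache: [Q(c=3)]
  4. access E: MISS. Cache: [E(c=1) Q(c=3)]
  5. access E: HIT, count now 2. Cache: [E(c=2) Q(c=3)]
  6. access X: MISS. Cache: [X(c=1) E(c=2) Q(c=3)]
  7. access Q: HIT, count now 4. Cache: [X(c=1) E(c=2) Q(c=4)]
  8. access Q: HIT, count now 5. Cache: [X(c=1) E(c=2) Q(c=5)]
  9. access Q: HIT, count now 6. Cache: [X(c=1) E(c=2) Q(c=6)]
  10. access E: HIT, count now 3. Cache: [X(c=1) E(c=3) Q(c=6)]
  11. access Q: HIT, count now 7. Cache: [X(c=1) E(c=3) Q(c=7)]
  12. access J: MISS. Cache: [X(c=1) J(c=1) E(c=3) Q(c=7)]
  13. access E: HIT, count now 4. Cache: [X(c=1) J(c=1) E(c=4) Q(c=7)]
  14. access S: MISS. Cache: [X(c=1) J(c=1) S(c=1) E(c=4) Q(c=7)]
  15. access J: HIT, count now 2. Cache: [X(c=1) S(c=1) J(c=2) E(c=4) Q(c=7)]
  16. access S: HIT, count now 2. Cache: [X(c=1) J(c=2) S(c=2) E(c=4) Q(c=7)]
  17. access J: HIT, count now 3. Cache: [X(c=1) S(c=2) J(c=3) E(c=4) Q(c=7)]
  18. access S: HIT, count now 3. Cache: [X(c=1) J(c=3) S(c=3) E(c=4) Q(c=7)]
  19. access D: MISS. Cache: [X(c=1) D(c=1) J(c=3) S(c=3) E(c=4) Q(c=7)]
  20. access G: MISS. Cache: [X(c=1) D(c=1) G(c=1) J(c=3) S(c=3) E(c=4) Q(c=7)]
  21. access G: HIT, count now 2. Cache: [X(c=1) D(c=1) G(c=2) J(c=3) S(c=3) E(c=4) Q(c=7)]
  22. access X: HIT, count now 2. Cache: [D(c=1) G(c=2) X(c=2) J(c=3) S(c=3) E(c=4) Q(c=7)]
  23. access U: MISS, evict D(c=1). Cache: [U(c=1) G(c=2) X(c=2) J(c=3) S(c=3) E(c=4) Q(c=7)]
  24. access S: HIT, count now 4. Cache: [U(c=1) G(c=2) X(c=2) J(c=3) E(c=4) S(c=4) Q(c=7)]
  25. access G: HIT, count now 3. Cache: [U(c=1) X(c=2) J(c=3) G(c=3) E(c=4) S(c=4) Q(c=7)]
  26. access G: HIT, count now 4. Cache: [U(c=1) X(c=2) J(c=3) E(c=4) S(c=4) G(c=4) Q(c=7)]
  27. access X: HIT, count now 3. Cache: [U(c=1) J(c=3) X(c=3) E(c=4) S(c=4) G(c=4) Q(c=7)]
  28. access Y: MISS, evict U(c=1). Cache: [Y(c=1) J(c=3) X(c=3) E(c=4) S(c=4) G(c=4) Q(c=7)]
Total: 19 hits, 9 misses, 2 evictions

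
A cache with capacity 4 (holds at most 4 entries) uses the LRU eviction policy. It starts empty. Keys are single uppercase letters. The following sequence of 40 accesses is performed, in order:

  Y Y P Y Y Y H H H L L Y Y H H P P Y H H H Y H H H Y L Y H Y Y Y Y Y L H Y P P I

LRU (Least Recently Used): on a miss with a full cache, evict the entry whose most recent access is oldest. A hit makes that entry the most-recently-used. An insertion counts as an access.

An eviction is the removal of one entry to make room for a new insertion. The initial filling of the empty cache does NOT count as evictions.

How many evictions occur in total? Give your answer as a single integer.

LRU simulation (capacity=4):
  1. access Y: MISS. Cache (LRU->MRU): [Y]
  2. access Y: HIT. Cache (LRU->MRU): [Y]
  3. access P: MISS. Cache (LRU->MRU): [Y P]
  4. access Y: HIT. Cache (LRU->MRU): [P Y]
  5. access Y: HIT. Cache (LRU->MRU): [P Y]
  6. access Y: HIT. Cache (LRU->MRU): [P Y]
  7. access H: MISS. Cache (LRU->MRU): [P Y H]
  8. access H: HIT. Cache (LRU->MRU): [P Y H]
  9. access H: HIT. Cache (LRU->MRU): [P Y H]
  10. access L: MISS. Cache (LRU->MRU): [P Y H L]
  11. access L: HIT. Cache (LRU->MRU): [P Y H L]
  12. access Y: HIT. Cache (LRU->MRU): [P H L Y]
  13. access Y: HIT. Cache (LRU->MRU): [P H L Y]
  14. access H: HIT. Cache (LRU->MRU): [P L Y H]
  15. access H: HIT. Cache (LRU->MRU): [P L Y H]
  16. access P: HIT. Cache (LRU->MRU): [L Y H P]
  17. access P: HIT. Cache (LRU->MRU): [L Y H P]
  18. access Y: HIT. Cache (LRU->MRU): [L H P Y]
  19. access H: HIT. Cache (LRU->MRU): [L P Y H]
  20. access H: HIT. Cache (LRU->MRU): [L P Y H]
  21. access H: HIT. Cache (LRU->MRU): [L P Y H]
  22. access Y: HIT. Cache (LRU->MRU): [L P H Y]
  23. access H: HIT. Cache (LRU->MRU): [L P Y H]
  24. access H: HIT. Cache (LRU->MRU): [L P Y H]
  25. access H: HIT. Cache (LRU->MRU): [L P Y H]
  26. access Y: HIT. Cache (LRU->MRU): [L P H Y]
  27. access L: HIT. Cache (LRU->MRU): [P H Y L]
  28. access Y: HIT. Cache (LRU->MRU): [P H L Y]
  29. access H: HIT. Cache (LRU->MRU): [P L Y H]
  30. access Y: HIT. Cache (LRU->MRU): [P L H Y]
  31. access Y: HIT. Cache (LRU->MRU): [P L H Y]
  32. access Y: HIT. Cache (LRU->MRU): [P L H Y]
  33. access Y: HIT. Cache (LRU->MRU): [P L H Y]
  34. access Y: HIT. Cache (LRU->MRU): [P L H Y]
  35. access L: HIT. Cache (LRU->MRU): [P H Y L]
  36. access H: HIT. Cache (LRU->MRU): [P Y L H]
  37. access Y: HIT. Cache (LRU->MRU): [P L H Y]
  38. access P: HIT. Cache (LRU->MRU): [L H Y P]
  39. access P: HIT. Cache (LRU->MRU): [L H Y P]
  40. access I: MISS, evict L. Cache (LRU->MRU): [H Y P I]
Total: 35 hits, 5 misses, 1 evictions

Answer: 1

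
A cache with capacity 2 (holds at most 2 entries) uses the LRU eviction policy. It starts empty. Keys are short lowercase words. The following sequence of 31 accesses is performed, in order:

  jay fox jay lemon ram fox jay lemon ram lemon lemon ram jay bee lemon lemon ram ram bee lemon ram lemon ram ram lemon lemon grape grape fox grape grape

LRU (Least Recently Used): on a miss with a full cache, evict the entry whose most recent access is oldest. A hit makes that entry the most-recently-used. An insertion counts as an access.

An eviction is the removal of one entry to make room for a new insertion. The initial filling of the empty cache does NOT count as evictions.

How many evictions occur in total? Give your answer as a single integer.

LRU simulation (capacity=2):
  1. access jay: MISS. Cache (LRU->MRU): [jay]
  2. access fox: MISS. Cache (LRU->MRU): [jay fox]
  3. access jay: HIT. Cache (LRU->MRU): [fox jay]
  4. access lemon: MISS, evict fox. Cache (LRU->MRU): [jay lemon]
  5. access ram: MISS, evict jay. Cache (LRU->MRU): [lemon ram]
  6. access fox: MISS, evict lemon. Cache (LRU->MRU): [ram fox]
  7. access jay: MISS, evict ram. Cache (LRU->MRU): [fox jay]
  8. access lemon: MISS, evict fox. Cache (LRU->MRU): [jay lemon]
  9. access ram: MISS, evict jay. Cache (LRU->MRU): [lemon ram]
  10. access lemon: HIT. Cache (LRU->MRU): [ram lemon]
  11. access lemon: HIT. Cache (LRU->MRU): [ram lemon]
  12. access ram: HIT. Cache (LRU->MRU): [lemon ram]
  13. access jay: MISS, evict lemon. Cache (LRU->MRU): [ram jay]
  14. access bee: MISS, evict ram. Cache (LRU->MRU): [jay bee]
  15. access lemon: MISS, evict jay. Cache (LRU->MRU): [bee lemon]
  16. access lemon: HIT. Cache (LRU->MRU): [bee lemon]
  17. access ram: MISS, evict bee. Cache (LRU->MRU): [lemon ram]
  18. access ram: HIT. Cache (LRU->MRU): [lemon ram]
  19. access bee: MISS, evict lemon. Cache (LRU->MRU): [ram bee]
  20. access lemon: MISS, evict ram. Cache (LRU->MRU): [bee lemon]
  21. access ram: MISS, evict bee. Cache (LRU->MRU): [lemon ram]
  22. access lemon: HIT. Cache (LRU->MRU): [ram lemon]
  23. access ram: HIT. Cache (LRU->MRU): [lemon ram]
  24. access ram: HIT. Cache (LRU->MRU): [lemon ram]
  25. access lemon: HIT. Cache (LRU->MRU): [ram lemon]
  26. access lemon: HIT. Cache (LRU->MRU): [ram lemon]
  27. access grape: MISS, evict ram. Cache (LRU->MRU): [lemon grape]
  28. access grape: HIT. Cache (LRU->MRU): [lemon grape]
  29. access fox: MISS, evict lemon. Cache (LRU->MRU): [grape fox]
  30. access grape: HIT. Cache (LRU->MRU): [fox grape]
  31. access grape: HIT. Cache (LRU->MRU): [fox grape]
Total: 14 hits, 17 misses, 15 evictions

Answer: 15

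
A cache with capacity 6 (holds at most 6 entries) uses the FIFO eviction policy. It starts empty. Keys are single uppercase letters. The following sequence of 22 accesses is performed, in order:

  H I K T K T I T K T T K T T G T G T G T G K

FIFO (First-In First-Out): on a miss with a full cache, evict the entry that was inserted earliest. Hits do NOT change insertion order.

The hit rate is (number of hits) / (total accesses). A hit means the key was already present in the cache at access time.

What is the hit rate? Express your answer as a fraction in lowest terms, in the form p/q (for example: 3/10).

Answer: 17/22

Derivation:
FIFO simulation (capacity=6):
  1. access H: MISS. Cache (old->new): [H]
  2. access I: MISS. Cache (old->new): [H I]
  3. access K: MISS. Cache (old->new): [H I K]
  4. access T: MISS. Cache (old->new): [H I K T]
  5. access K: HIT. Cache (old->new): [H I K T]
  6. access T: HIT. Cache (old->new): [H I K T]
  7. access I: HIT. Cache (old->new): [H I K T]
  8. access T: HIT. Cache (old->new): [H I K T]
  9. access K: HIT. Cache (old->new): [H I K T]
  10. access T: HIT. Cache (old->new): [H I K T]
  11. access T: HIT. Cache (old->new): [H I K T]
  12. access K: HIT. Cache (old->new): [H I K T]
  13. access T: HIT. Cache (old->new): [H I K T]
  14. access T: HIT. Cache (old->new): [H I K T]
  15. access G: MISS. Cache (old->new): [H I K T G]
  16. access T: HIT. Cache (old->new): [H I K T G]
  17. access G: HIT. Cache (old->new): [H I K T G]
  18. access T: HIT. Cache (old->new): [H I K T G]
  19. access G: HIT. Cache (old->new): [H I K T G]
  20. access T: HIT. Cache (old->new): [H I K T G]
  21. access G: HIT. Cache (old->new): [H I K T G]
  22. access K: HIT. Cache (old->new): [H I K T G]
Total: 17 hits, 5 misses, 0 evictions

Hit rate = 17/22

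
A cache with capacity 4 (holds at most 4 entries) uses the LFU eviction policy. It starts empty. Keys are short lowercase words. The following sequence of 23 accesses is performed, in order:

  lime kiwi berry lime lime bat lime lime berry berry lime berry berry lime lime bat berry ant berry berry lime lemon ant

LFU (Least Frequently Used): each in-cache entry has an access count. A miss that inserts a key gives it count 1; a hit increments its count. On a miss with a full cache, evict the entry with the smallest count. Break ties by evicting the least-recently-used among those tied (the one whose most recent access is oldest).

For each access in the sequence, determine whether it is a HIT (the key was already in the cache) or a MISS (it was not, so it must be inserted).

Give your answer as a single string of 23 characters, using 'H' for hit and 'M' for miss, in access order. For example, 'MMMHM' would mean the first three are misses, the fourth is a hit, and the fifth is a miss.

LFU simulation (capacity=4):
  1. access lime: MISS. Cache: [lime(c=1)]
  2. access kiwi: MISS. Cache: [lime(c=1) kiwi(c=1)]
  3. access berry: MISS. Cache: [lime(c=1) kiwi(c=1) berry(c=1)]
  4. access lime: HIT, count now 2. Cache: [kiwi(c=1) berry(c=1) lime(c=2)]
  5. access lime: HIT, count now 3. Cache: [kiwi(c=1) berry(c=1) lime(c=3)]
  6. access bat: MISS. Cache: [kiwi(c=1) berry(c=1) bat(c=1) lime(c=3)]
  7. access lime: HIT, count now 4. Cache: [kiwi(c=1) berry(c=1) bat(c=1) lime(c=4)]
  8. access lime: HIT, count now 5. Cache: [kiwi(c=1) berry(c=1) bat(c=1) lime(c=5)]
  9. access berry: HIT, count now 2. Cache: [kiwi(c=1) bat(c=1) berry(c=2) lime(c=5)]
  10. access berry: HIT, count now 3. Cache: [kiwi(c=1) bat(c=1) berry(c=3) lime(c=5)]
  11. access lime: HIT, count now 6. Cache: [kiwi(c=1) bat(c=1) berry(c=3) lime(c=6)]
  12. access berry: HIT, count now 4. Cache: [kiwi(c=1) bat(c=1) berry(c=4) lime(c=6)]
  13. access berry: HIT, count now 5. Cache: [kiwi(c=1) bat(c=1) berry(c=5) lime(c=6)]
  14. access lime: HIT, count now 7. Cache: [kiwi(c=1) bat(c=1) berry(c=5) lime(c=7)]
  15. access lime: HIT, count now 8. Cache: [kiwi(c=1) bat(c=1) berry(c=5) lime(c=8)]
  16. access bat: HIT, count now 2. Cache: [kiwi(c=1) bat(c=2) berry(c=5) lime(c=8)]
  17. access berry: HIT, count now 6. Cache: [kiwi(c=1) bat(c=2) berry(c=6) lime(c=8)]
  18. access ant: MISS, evict kiwi(c=1). Cache: [ant(c=1) bat(c=2) berry(c=6) lime(c=8)]
  19. access berry: HIT, count now 7. Cache: [ant(c=1) bat(c=2) berry(c=7) lime(c=8)]
  20. access berry: HIT, count now 8. Cache: [ant(c=1) bat(c=2) lime(c=8) berry(c=8)]
  21. access lime: HIT, count now 9. Cache: [ant(c=1) bat(c=2) berry(c=8) lime(c=9)]
  22. access lemon: MISS, evict ant(c=1). Cache: [lemon(c=1) bat(c=2) berry(c=8) lime(c=9)]
  23. access ant: MISS, evict lemon(c=1). Cache: [ant(c=1) bat(c=2) berry(c=8) lime(c=9)]
Total: 16 hits, 7 misses, 3 evictions

Answer: MMMHHMHHHHHHHHHHHMHHHMM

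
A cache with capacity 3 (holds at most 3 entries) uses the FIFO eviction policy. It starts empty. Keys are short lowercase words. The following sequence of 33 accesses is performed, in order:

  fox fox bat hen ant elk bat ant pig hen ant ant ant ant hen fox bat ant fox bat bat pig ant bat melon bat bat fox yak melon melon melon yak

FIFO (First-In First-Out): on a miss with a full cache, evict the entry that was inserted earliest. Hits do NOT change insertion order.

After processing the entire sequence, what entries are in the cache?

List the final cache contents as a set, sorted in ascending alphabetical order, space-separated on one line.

FIFO simulation (capacity=3):
  1. access fox: MISS. Cache (old->new): [fox]
  2. access fox: HIT. Cache (old->new): [fox]
  3. access bat: MISS. Cache (old->new): [fox bat]
  4. access hen: MISS. Cache (old->new): [fox bat hen]
  5. access ant: MISS, evict fox. Cache (old->new): [bat hen ant]
  6. access elk: MISS, evict bat. Cache (old->new): [hen ant elk]
  7. access bat: MISS, evict hen. Cache (old->new): [ant elk bat]
  8. access ant: HIT. Cache (old->new): [ant elk bat]
  9. access pig: MISS, evict ant. Cache (old->new): [elk bat pig]
  10. access hen: MISS, evict elk. Cache (old->new): [bat pig hen]
  11. access ant: MISS, evict bat. Cache (old->new): [pig hen ant]
  12. access ant: HIT. Cache (old->new): [pig hen ant]
  13. access ant: HIT. Cache (old->new): [pig hen ant]
  14. access ant: HIT. Cache (old->new): [pig hen ant]
  15. access hen: HIT. Cache (old->new): [pig hen ant]
  16. access fox: MISS, evict pig. Cache (old->new): [hen ant fox]
  17. access bat: MISS, evict hen. Cache (old->new): [ant fox bat]
  18. access ant: HIT. Cache (old->new): [ant fox bat]
  19. access fox: HIT. Cache (old->new): [ant fox bat]
  20. access bat: HIT. Cache (old->new): [ant fox bat]
  21. access bat: HIT. Cache (old->new): [ant fox bat]
  22. access pig: MISS, evict ant. Cache (old->new): [fox bat pig]
  23. access ant: MISS, evict fox. Cache (old->new): [bat pig ant]
  24. access bat: HIT. Cache (old->new): [bat pig ant]
  25. access melon: MISS, evict bat. Cache (old->new): [pig ant melon]
  26. access bat: MISS, evict pig. Cache (old->new): [ant melon bat]
  27. access bat: HIT. Cache (old->new): [ant melon bat]
  28. access fox: MISS, evict ant. Cache (old->new): [melon bat fox]
  29. access yak: MISS, evict melon. Cache (old->new): [bat fox yak]
  30. access melon: MISS, evict bat. Cache (old->new): [fox yak melon]
  31. access melon: HIT. Cache (old->new): [fox yak melon]
  32. access melon: HIT. Cache (old->new): [fox yak melon]
  33. access yak: HIT. Cache (old->new): [fox yak melon]
Total: 15 hits, 18 misses, 15 evictions

Answer: fox melon yak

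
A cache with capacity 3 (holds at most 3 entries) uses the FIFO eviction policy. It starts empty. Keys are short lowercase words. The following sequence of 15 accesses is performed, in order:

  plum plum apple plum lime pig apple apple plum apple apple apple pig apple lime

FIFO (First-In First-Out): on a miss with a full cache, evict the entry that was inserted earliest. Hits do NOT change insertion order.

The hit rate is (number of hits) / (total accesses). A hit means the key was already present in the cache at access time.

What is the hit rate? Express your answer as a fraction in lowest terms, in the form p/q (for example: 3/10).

Answer: 8/15

Derivation:
FIFO simulation (capacity=3):
  1. access plum: MISS. Cache (old->new): [plum]
  2. access plum: HIT. Cache (old->new): [plum]
  3. access apple: MISS. Cache (old->new): [plum apple]
  4. access plum: HIT. Cache (old->new): [plum apple]
  5. access lime: MISS. Cache (old->new): [plum apple lime]
  6. access pig: MISS, evict plum. Cache (old->new): [apple lime pig]
  7. access apple: HIT. Cache (old->new): [apple lime pig]
  8. access apple: HIT. Cache (old->new): [apple lime pig]
  9. access plum: MISS, evict apple. Cache (old->new): [lime pig plum]
  10. access apple: MISS, evict lime. Cache (old->new): [pig plum apple]
  11. access apple: HIT. Cache (old->new): [pig plum apple]
  12. access apple: HIT. Cache (old->new): [pig plum apple]
  13. access pig: HIT. Cache (old->new): [pig plum apple]
  14. access apple: HIT. Cache (old->new): [pig plum apple]
  15. access lime: MISS, evict pig. Cache (old->new): [plum apple lime]
Total: 8 hits, 7 misses, 4 evictions

Hit rate = 8/15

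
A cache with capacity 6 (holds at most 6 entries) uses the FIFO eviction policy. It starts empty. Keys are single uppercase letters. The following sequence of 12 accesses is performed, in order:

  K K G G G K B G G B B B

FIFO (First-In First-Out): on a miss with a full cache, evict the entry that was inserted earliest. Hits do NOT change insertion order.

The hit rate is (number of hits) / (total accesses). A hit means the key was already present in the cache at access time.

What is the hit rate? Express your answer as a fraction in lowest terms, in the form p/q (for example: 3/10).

FIFO simulation (capacity=6):
  1. access K: MISS. Cache (old->new): [K]
  2. access K: HIT. Cache (old->new): [K]
  3. access G: MISS. Cache (old->new): [K G]
  4. access G: HIT. Cache (old->new): [K G]
  5. access G: HIT. Cache (old->new): [K G]
  6. access K: HIT. Cache (old->new): [K G]
  7. access B: MISS. Cache (old->new): [K G B]
  8. access G: HIT. Cache (old->new): [K G B]
  9. access G: HIT. Cache (old->new): [K G B]
  10. access B: HIT. Cache (old->new): [K G B]
  11. access B: HIT. Cache (old->new): [K G B]
  12. access B: HIT. Cache (old->new): [K G B]
Total: 9 hits, 3 misses, 0 evictions

Hit rate = 9/12 = 3/4

Answer: 3/4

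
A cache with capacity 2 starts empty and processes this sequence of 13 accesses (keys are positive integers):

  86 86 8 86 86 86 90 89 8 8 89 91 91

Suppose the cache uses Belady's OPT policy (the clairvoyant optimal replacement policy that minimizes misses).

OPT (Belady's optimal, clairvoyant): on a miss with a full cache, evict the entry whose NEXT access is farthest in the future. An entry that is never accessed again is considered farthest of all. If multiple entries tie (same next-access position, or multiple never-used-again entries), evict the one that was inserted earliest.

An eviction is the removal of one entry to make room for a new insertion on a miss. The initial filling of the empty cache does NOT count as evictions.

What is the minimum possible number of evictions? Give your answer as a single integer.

Answer: 3

Derivation:
OPT (Belady) simulation (capacity=2):
  1. access 86: MISS. Cache: [86]
  2. access 86: HIT. Next use of 86: step 4. Cache: [86]
  3. access 8: MISS. Cache: [86 8]
  4. access 86: HIT. Next use of 86: step 5. Cache: [86 8]
  5. access 86: HIT. Next use of 86: step 6. Cache: [86 8]
  6. access 86: HIT. Next use of 86: never. Cache: [86 8]
  7. access 90: MISS, evict 86 (next use: never). Cache: [8 90]
  8. access 89: MISS, evict 90 (next use: never). Cache: [8 89]
  9. access 8: HIT. Next use of 8: step 10. Cache: [8 89]
  10. access 8: HIT. Next use of 8: never. Cache: [8 89]
  11. access 89: HIT. Next use of 89: never. Cache: [8 89]
  12. access 91: MISS, evict 8 (next use: never). Cache: [89 91]
  13. access 91: HIT. Next use of 91: never. Cache: [89 91]
Total: 8 hits, 5 misses, 3 evictions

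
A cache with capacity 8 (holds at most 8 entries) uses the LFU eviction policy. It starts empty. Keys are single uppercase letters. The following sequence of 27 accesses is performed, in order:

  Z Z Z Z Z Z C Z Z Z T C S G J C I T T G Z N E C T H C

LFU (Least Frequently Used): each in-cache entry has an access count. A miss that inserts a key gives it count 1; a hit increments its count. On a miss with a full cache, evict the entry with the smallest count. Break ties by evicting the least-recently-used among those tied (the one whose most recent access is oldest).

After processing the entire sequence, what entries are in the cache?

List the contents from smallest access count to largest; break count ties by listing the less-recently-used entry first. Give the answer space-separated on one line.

Answer: I N E H G T C Z

Derivation:
LFU simulation (capacity=8):
  1. access Z: MISS. Cache: [Z(c=1)]
  2. access Z: HIT, count now 2. Cache: [Z(c=2)]
  3. access Z: HIT, count now 3. Cache: [Z(c=3)]
  4. access Z: HIT, count now 4. Cache: [Z(c=4)]
  5. access Z: HIT, count now 5. Cache: [Z(c=5)]
  6. access Z: HIT, count now 6. Cache: [Z(c=6)]
  7. access C: MISS. Cache: [C(c=1) Z(c=6)]
  8. access Z: HIT, count now 7. Cache: [C(c=1) Z(c=7)]
  9. access Z: HIT, count now 8. Cache: [C(c=1) Z(c=8)]
  10. access Z: HIT, count now 9. Cache: [C(c=1) Z(c=9)]
  11. access T: MISS. Cache: [C(c=1) T(c=1) Z(c=9)]
  12. access C: HIT, count now 2. Cache: [T(c=1) C(c=2) Z(c=9)]
  13. access S: MISS. Cache: [T(c=1) S(c=1) C(c=2) Z(c=9)]
  14. access G: MISS. Cache: [T(c=1) S(c=1) G(c=1) C(c=2) Z(c=9)]
  15. access J: MISS. Cache: [T(c=1) S(c=1) G(c=1) J(c=1) C(c=2) Z(c=9)]
  16. access C: HIT, count now 3. Cache: [T(c=1) S(c=1) G(c=1) J(c=1) C(c=3) Z(c=9)]
  17. access I: MISS. Cache: [T(c=1) S(c=1) G(c=1) J(c=1) I(c=1) C(c=3) Z(c=9)]
  18. access T: HIT, count now 2. Cache: [S(c=1) G(c=1) J(c=1) I(c=1) T(c=2) C(c=3) Z(c=9)]
  19. access T: HIT, count now 3. Cache: [S(c=1) G(c=1) J(c=1) I(c=1) C(c=3) T(c=3) Z(c=9)]
  20. access G: HIT, count now 2. Cache: [S(c=1) J(c=1) I(c=1) G(c=2) C(c=3) T(c=3) Z(c=9)]
  21. access Z: HIT, count now 10. Cache: [S(c=1) J(c=1) I(c=1) G(c=2) C(c=3) T(c=3) Z(c=10)]
  22. access N: MISS. Cache: [S(c=1) J(c=1) I(c=1) N(c=1) G(c=2) C(c=3) T(c=3) Z(c=10)]
  23. access E: MISS, evict S(c=1). Cache: [J(c=1) I(c=1) N(c=1) E(c=1) G(c=2) C(c=3) T(c=3) Z(c=10)]
  24. access C: HIT, count now 4. Cache: [J(c=1) I(c=1) N(c=1) E(c=1) G(c=2) T(c=3) C(c=4) Z(c=10)]
  25. access T: HIT, count now 4. Cache: [J(c=1) I(c=1) N(c=1) E(c=1) G(c=2) C(c=4) T(c=4) Z(c=10)]
  26. access H: MISS, evict J(c=1). Cache: [I(c=1) N(c=1) E(c=1) H(c=1) G(c=2) C(c=4) T(c=4) Z(c=10)]
  27. access C: HIT, count now 5. Cache: [I(c=1) N(c=1) E(c=1) H(c=1) G(c=2) T(c=4) C(c=5) Z(c=10)]
Total: 17 hits, 10 misses, 2 evictions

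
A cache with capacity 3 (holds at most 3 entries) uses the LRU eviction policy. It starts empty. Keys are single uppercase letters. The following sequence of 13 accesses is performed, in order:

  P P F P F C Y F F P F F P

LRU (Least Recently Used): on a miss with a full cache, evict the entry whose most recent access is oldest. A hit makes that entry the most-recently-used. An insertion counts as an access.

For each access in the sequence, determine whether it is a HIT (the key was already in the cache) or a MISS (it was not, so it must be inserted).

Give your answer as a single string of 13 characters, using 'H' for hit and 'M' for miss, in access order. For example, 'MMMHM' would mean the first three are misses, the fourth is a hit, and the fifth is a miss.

LRU simulation (capacity=3):
  1. access P: MISS. Cache (LRU->MRU): [P]
  2. access P: HIT. Cache (LRU->MRU): [P]
  3. access F: MISS. Cache (LRU->MRU): [P F]
  4. access P: HIT. Cache (LRU->MRU): [F P]
  5. access F: HIT. Cache (LRU->MRU): [P F]
  6. access C: MISS. Cache (LRU->MRU): [P F C]
  7. access Y: MISS, evict P. Cache (LRU->MRU): [F C Y]
  8. access F: HIT. Cache (LRU->MRU): [C Y F]
  9. access F: HIT. Cache (LRU->MRU): [C Y F]
  10. access P: MISS, evict C. Cache (LRU->MRU): [Y F P]
  11. access F: HIT. Cache (LRU->MRU): [Y P F]
  12. access F: HIT. Cache (LRU->MRU): [Y P F]
  13. access P: HIT. Cache (LRU->MRU): [Y F P]
Total: 8 hits, 5 misses, 2 evictions

Answer: MHMHHMMHHMHHH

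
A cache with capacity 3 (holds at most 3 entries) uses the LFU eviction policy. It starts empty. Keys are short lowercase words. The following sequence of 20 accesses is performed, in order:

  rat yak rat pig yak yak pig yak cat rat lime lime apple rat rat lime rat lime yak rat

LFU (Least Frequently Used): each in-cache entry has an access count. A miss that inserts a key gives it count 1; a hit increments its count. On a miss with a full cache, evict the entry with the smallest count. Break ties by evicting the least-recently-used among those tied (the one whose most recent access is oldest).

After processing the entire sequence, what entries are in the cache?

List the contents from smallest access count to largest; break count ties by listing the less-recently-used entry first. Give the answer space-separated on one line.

Answer: lime rat yak

Derivation:
LFU simulation (capacity=3):
  1. access rat: MISS. Cache: [rat(c=1)]
  2. access yak: MISS. Cache: [rat(c=1) yak(c=1)]
  3. access rat: HIT, count now 2. Cache: [yak(c=1) rat(c=2)]
  4. access pig: MISS. Cache: [yak(c=1) pig(c=1) rat(c=2)]
  5. access yak: HIT, count now 2. Cache: [pig(c=1) rat(c=2) yak(c=2)]
  6. access yak: HIT, count now 3. Cache: [pig(c=1) rat(c=2) yak(c=3)]
  7. access pig: HIT, count now 2. Cache: [rat(c=2) pig(c=2) yak(c=3)]
  8. access yak: HIT, count now 4. Cache: [rat(c=2) pig(c=2) yak(c=4)]
  9. access cat: MISS, evict rat(c=2). Cache: [cat(c=1) pig(c=2) yak(c=4)]
  10. access rat: MISS, evict cat(c=1). Cache: [rat(c=1) pig(c=2) yak(c=4)]
  11. access lime: MISS, evict rat(c=1). Cache: [lime(c=1) pig(c=2) yak(c=4)]
  12. access lime: HIT, count now 2. Cache: [pig(c=2) lime(c=2) yak(c=4)]
  13. access apple: MISS, evict pig(c=2). Cache: [apple(c=1) lime(c=2) yak(c=4)]
  14. access rat: MISS, evict apple(c=1). Cache: [rat(c=1) lime(c=2) yak(c=4)]
  15. access rat: HIT, count now 2. Cache: [lime(c=2) rat(c=2) yak(c=4)]
  16. access lime: HIT, count now 3. Cache: [rat(c=2) lime(c=3) yak(c=4)]
  17. access rat: HIT, count now 3. Cache: [lime(c=3) rat(c=3) yak(c=4)]
  18. access lime: HIT, count now 4. Cache: [rat(c=3) yak(c=4) lime(c=4)]
  19. access yak: HIT, count now 5. Cache: [rat(c=3) lime(c=4) yak(c=5)]
  20. access rat: HIT, count now 4. Cache: [lime(c=4) rat(c=4) yak(c=5)]
Total: 12 hits, 8 misses, 5 evictions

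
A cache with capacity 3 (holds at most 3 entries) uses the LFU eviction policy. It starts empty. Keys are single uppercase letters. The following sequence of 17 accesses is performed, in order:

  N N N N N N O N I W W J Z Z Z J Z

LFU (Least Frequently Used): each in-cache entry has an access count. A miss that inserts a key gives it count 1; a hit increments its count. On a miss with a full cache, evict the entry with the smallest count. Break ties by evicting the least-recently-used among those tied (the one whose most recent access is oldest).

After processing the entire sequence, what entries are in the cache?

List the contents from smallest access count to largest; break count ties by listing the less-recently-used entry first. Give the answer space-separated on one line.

LFU simulation (capacity=3):
  1. access N: MISS. Cache: [N(c=1)]
  2. access N: HIT, count now 2. Cache: [N(c=2)]
  3. access N: HIT, count now 3. Cache: [N(c=3)]
  4. access N: HIT, count now 4. Cache: [N(c=4)]
  5. access N: HIT, count now 5. Cache: [N(c=5)]
  6. access N: HIT, count now 6. Cache: [N(c=6)]
  7. access O: MISS. Cache: [O(c=1) N(c=6)]
  8. access N: HIT, count now 7. Cache: [O(c=1) N(c=7)]
  9. access I: MISS. Cache: [O(c=1) I(c=1) N(c=7)]
  10. access W: MISS, evict O(c=1). Cache: [I(c=1) W(c=1) N(c=7)]
  11. access W: HIT, count now 2. Cache: [I(c=1) W(c=2) N(c=7)]
  12. access J: MISS, evict I(c=1). Cache: [J(c=1) W(c=2) N(c=7)]
  13. access Z: MISS, evict J(c=1). Cache: [Z(c=1) W(c=2) N(c=7)]
  14. access Z: HIT, count now 2. Cache: [W(c=2) Z(c=2) N(c=7)]
  15. access Z: HIT, count now 3. Cache: [W(c=2) Z(c=3) N(c=7)]
  16. access J: MISS, evict W(c=2). Cache: [J(c=1) Z(c=3) N(c=7)]
  17. access Z: HIT, count now 4. Cache: [J(c=1) Z(c=4) N(c=7)]
Total: 10 hits, 7 misses, 4 evictions

Answer: J Z N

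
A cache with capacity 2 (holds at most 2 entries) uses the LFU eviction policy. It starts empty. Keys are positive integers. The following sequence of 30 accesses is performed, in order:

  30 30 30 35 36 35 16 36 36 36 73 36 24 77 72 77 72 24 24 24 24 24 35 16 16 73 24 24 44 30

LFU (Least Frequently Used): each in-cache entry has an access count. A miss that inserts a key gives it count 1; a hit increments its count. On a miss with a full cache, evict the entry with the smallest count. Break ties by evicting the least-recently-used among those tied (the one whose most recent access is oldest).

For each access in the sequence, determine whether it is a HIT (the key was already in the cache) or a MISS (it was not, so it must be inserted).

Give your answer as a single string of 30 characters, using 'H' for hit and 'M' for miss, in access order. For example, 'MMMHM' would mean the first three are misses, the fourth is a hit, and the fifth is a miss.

LFU simulation (capacity=2):
  1. access 30: MISS. Cache: [30(c=1)]
  2. access 30: HIT, count now 2. Cache: [30(c=2)]
  3. access 30: HIT, count now 3. Cache: [30(c=3)]
  4. access 35: MISS. Cache: [35(c=1) 30(c=3)]
  5. access 36: MISS, evict 35(c=1). Cache: [36(c=1) 30(c=3)]
  6. access 35: MISS, evict 36(c=1). Cache: [35(c=1) 30(c=3)]
  7. access 16: MISS, evict 35(c=1). Cache: [16(c=1) 30(c=3)]
  8. access 36: MISS, evict 16(c=1). Cache: [36(c=1) 30(c=3)]
  9. access 36: HIT, count now 2. Cache: [36(c=2) 30(c=3)]
  10. access 36: HIT, count now 3. Cache: [30(c=3) 36(c=3)]
  11. access 73: MISS, evict 30(c=3). Cache: [73(c=1) 36(c=3)]
  12. access 36: HIT, count now 4. Cache: [73(c=1) 36(c=4)]
  13. access 24: MISS, evict 73(c=1). Cache: [24(c=1) 36(c=4)]
  14. access 77: MISS, evict 24(c=1). Cache: [77(c=1) 36(c=4)]
  15. access 72: MISS, evict 77(c=1). Cache: [72(c=1) 36(c=4)]
  16. access 77: MISS, evict 72(c=1). Cache: [77(c=1) 36(c=4)]
  17. access 72: MISS, evict 77(c=1). Cache: [72(c=1) 36(c=4)]
  18. access 24: MISS, evict 72(c=1). Cache: [24(c=1) 36(c=4)]
  19. access 24: HIT, count now 2. Cache: [24(c=2) 36(c=4)]
  20. access 24: HIT, count now 3. Cache: [24(c=3) 36(c=4)]
  21. access 24: HIT, count now 4. Cache: [36(c=4) 24(c=4)]
  22. access 24: HIT, count now 5. Cache: [36(c=4) 24(c=5)]
  23. access 35: MISS, evict 36(c=4). Cache: [35(c=1) 24(c=5)]
  24. access 16: MISS, evict 35(c=1). Cache: [16(c=1) 24(c=5)]
  25. access 16: HIT, count now 2. Cache: [16(c=2) 24(c=5)]
  26. access 73: MISS, evict 16(c=2). Cache: [73(c=1) 24(c=5)]
  27. access 24: HIT, count now 6. Cache: [73(c=1) 24(c=6)]
  28. access 24: HIT, count now 7. Cache: [73(c=1) 24(c=7)]
  29. access 44: MISS, evict 73(c=1). Cache: [44(c=1) 24(c=7)]
  30. access 30: MISS, evict 44(c=1). Cache: [30(c=1) 24(c=7)]
Total: 12 hits, 18 misses, 16 evictions

Answer: MHHMMMMMHHMHMMMMMMHHHHMMHMHHMM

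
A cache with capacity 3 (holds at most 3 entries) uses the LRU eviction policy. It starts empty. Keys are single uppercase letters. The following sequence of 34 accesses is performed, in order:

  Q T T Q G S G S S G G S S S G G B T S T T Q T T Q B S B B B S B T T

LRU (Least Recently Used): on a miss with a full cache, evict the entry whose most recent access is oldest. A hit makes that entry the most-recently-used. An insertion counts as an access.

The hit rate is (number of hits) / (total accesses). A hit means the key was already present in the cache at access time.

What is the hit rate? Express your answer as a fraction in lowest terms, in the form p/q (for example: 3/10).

Answer: 23/34

Derivation:
LRU simulation (capacity=3):
  1. access Q: MISS. Cache (LRU->MRU): [Q]
  2. access T: MISS. Cache (LRU->MRU): [Q T]
  3. access T: HIT. Cache (LRU->MRU): [Q T]
  4. access Q: HIT. Cache (LRU->MRU): [T Q]
  5. access G: MISS. Cache (LRU->MRU): [T Q G]
  6. access S: MISS, evict T. Cache (LRU->MRU): [Q G S]
  7. access G: HIT. Cache (LRU->MRU): [Q S G]
  8. access S: HIT. Cache (LRU->MRU): [Q G S]
  9. access S: HIT. Cache (LRU->MRU): [Q G S]
  10. access G: HIT. Cache (LRU->MRU): [Q S G]
  11. access G: HIT. Cache (LRU->MRU): [Q S G]
  12. access S: HIT. Cache (LRU->MRU): [Q G S]
  13. access S: HIT. Cache (LRU->MRU): [Q G S]
  14. access S: HIT. Cache (LRU->MRU): [Q G S]
  15. access G: HIT. Cache (LRU->MRU): [Q S G]
  16. access G: HIT. Cache (LRU->MRU): [Q S G]
  17. access B: MISS, evict Q. Cache (LRU->MRU): [S G B]
  18. access T: MISS, evict S. Cache (LRU->MRU): [G B T]
  19. access S: MISS, evict G. Cache (LRU->MRU): [B T S]
  20. access T: HIT. Cache (LRU->MRU): [B S T]
  21. access T: HIT. Cache (LRU->MRU): [B S T]
  22. access Q: MISS, evict B. Cache (LRU->MRU): [S T Q]
  23. access T: HIT. Cache (LRU->MRU): [S Q T]
  24. access T: HIT. Cache (LRU->MRU): [S Q T]
  25. access Q: HIT. Cache (LRU->MRU): [S T Q]
  26. access B: MISS, evict S. Cache (LRU->MRU): [T Q B]
  27. access S: MISS, evict T. Cache (LRU->MRU): [Q B S]
  28. access B: HIT. Cache (LRU->MRU): [Q S B]
  29. access B: HIT. Cache (LRU->MRU): [Q S B]
  30. access B: HIT. Cache (LRU->MRU): [Q S B]
  31. access S: HIT. Cache (LRU->MRU): [Q B S]
  32. access B: HIT. Cache (LRU->MRU): [Q S B]
  33. access T: MISS, evict Q. Cache (LRU->MRU): [S B T]
  34. access T: HIT. Cache (LRU->MRU): [S B T]
Total: 23 hits, 11 misses, 8 evictions

Hit rate = 23/34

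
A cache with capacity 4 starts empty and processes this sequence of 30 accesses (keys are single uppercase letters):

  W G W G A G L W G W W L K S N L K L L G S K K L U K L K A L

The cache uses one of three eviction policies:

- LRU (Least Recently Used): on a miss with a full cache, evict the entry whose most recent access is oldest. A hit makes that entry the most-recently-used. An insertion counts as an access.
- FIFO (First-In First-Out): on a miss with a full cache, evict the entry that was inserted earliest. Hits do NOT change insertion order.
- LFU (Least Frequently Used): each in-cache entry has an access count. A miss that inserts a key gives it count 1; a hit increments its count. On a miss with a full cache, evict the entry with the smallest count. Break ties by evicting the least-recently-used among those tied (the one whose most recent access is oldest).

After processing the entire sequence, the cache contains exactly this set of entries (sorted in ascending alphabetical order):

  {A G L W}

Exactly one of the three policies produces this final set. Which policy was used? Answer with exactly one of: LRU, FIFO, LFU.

Simulating under each policy and comparing final sets:
  LRU: final set = {A K L U} -> differs
  FIFO: final set = {A K L U} -> differs
  LFU: final set = {A G L W} -> MATCHES target
Only LFU produces the target set.

Answer: LFU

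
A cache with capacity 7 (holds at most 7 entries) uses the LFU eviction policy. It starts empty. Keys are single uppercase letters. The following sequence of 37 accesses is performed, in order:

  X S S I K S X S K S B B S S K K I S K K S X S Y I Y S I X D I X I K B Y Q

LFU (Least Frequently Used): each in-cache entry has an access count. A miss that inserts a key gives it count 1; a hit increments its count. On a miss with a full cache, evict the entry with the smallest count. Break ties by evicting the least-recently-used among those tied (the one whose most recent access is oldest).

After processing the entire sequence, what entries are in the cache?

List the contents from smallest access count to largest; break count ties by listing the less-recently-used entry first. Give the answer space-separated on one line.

LFU simulation (capacity=7):
  1. access X: MISS. Cache: [X(c=1)]
  2. access S: MISS. Cache: [X(c=1) S(c=1)]
  3. access S: HIT, count now 2. Cache: [X(c=1) S(c=2)]
  4. access I: MISS. Cache: [X(c=1) I(c=1) S(c=2)]
  5. access K: MISS. Cache: [X(c=1) I(c=1) K(c=1) S(c=2)]
  6. access S: HIT, count now 3. Cache: [X(c=1) I(c=1) K(c=1) S(c=3)]
  7. access X: HIT, count now 2. Cache: [I(c=1) K(c=1) X(c=2) S(c=3)]
  8. access S: HIT, count now 4. Cache: [I(c=1) K(c=1) X(c=2) S(c=4)]
  9. access K: HIT, count now 2. Cache: [I(c=1) X(c=2) K(c=2) S(c=4)]
  10. access S: HIT, count now 5. Cache: [I(c=1) X(c=2) K(c=2) S(c=5)]
  11. access B: MISS. Cache: [I(c=1) B(c=1) X(c=2) K(c=2) S(c=5)]
  12. access B: HIT, count now 2. Cache: [I(c=1) X(c=2) K(c=2) B(c=2) S(c=5)]
  13. access S: HIT, count now 6. Cache: [I(c=1) X(c=2) K(c=2) B(c=2) S(c=6)]
  14. access S: HIT, count now 7. Cache: [I(c=1) X(c=2) K(c=2) B(c=2) S(c=7)]
  15. access K: HIT, count now 3. Cache: [I(c=1) X(c=2) B(c=2) K(c=3) S(c=7)]
  16. access K: HIT, count now 4. Cache: [I(c=1) X(c=2) B(c=2) K(c=4) S(c=7)]
  17. access I: HIT, count now 2. Cache: [X(c=2) B(c=2) I(c=2) K(c=4) S(c=7)]
  18. access S: HIT, count now 8. Cache: [X(c=2) B(c=2) I(c=2) K(c=4) S(c=8)]
  19. access K: HIT, count now 5. Cache: [X(c=2) B(c=2) I(c=2) K(c=5) S(c=8)]
  20. access K: HIT, count now 6. Cache: [X(c=2) B(c=2) I(c=2) K(c=6) S(c=8)]
  21. access S: HIT, count now 9. Cache: [X(c=2) B(c=2) I(c=2) K(c=6) S(c=9)]
  22. access X: HIT, count now 3. Cache: [B(c=2) I(c=2) X(c=3) K(c=6) S(c=9)]
  23. access S: HIT, count now 10. Cache: [B(c=2) I(c=2) X(c=3) K(c=6) S(c=10)]
  24. access Y: MISS. Cache: [Y(c=1) B(c=2) I(c=2) X(c=3) K(c=6) S(c=10)]
  25. access I: HIT, count now 3. Cache: [Y(c=1) B(c=2) X(c=3) I(c=3) K(c=6) S(c=10)]
  26. access Y: HIT, count now 2. Cache: [B(c=2) Y(c=2) X(c=3) I(c=3) K(c=6) S(c=10)]
  27. access S: HIT, count now 11. Cache: [B(c=2) Y(c=2) X(c=3) I(c=3) K(c=6) S(c=11)]
  28. access I: HIT, count now 4. Cache: [B(c=2) Y(c=2) X(c=3) I(c=4) K(c=6) S(c=11)]
  29. access X: HIT, count now 4. Cache: [B(c=2) Y(c=2) I(c=4) X(c=4) K(c=6) S(c=11)]
  30. access D: MISS. Cache: [D(c=1) B(c=2) Y(c=2) I(c=4) X(c=4) K(c=6) S(c=11)]
  31. access I: HIT, count now 5. Cache: [D(c=1) B(c=2) Y(c=2) X(c=4) I(c=5) K(c=6) S(c=11)]
  32. access X: HIT, count now 5. Cache: [D(c=1) B(c=2) Y(c=2) I(c=5) X(c=5) K(c=6) S(c=11)]
  33. access I: HIT, count now 6. Cache: [D(c=1) B(c=2) Y(c=2) X(c=5) K(c=6) I(c=6) S(c=11)]
  34. access K: HIT, count now 7. Cache: [D(c=1) B(c=2) Y(c=2) X(c=5) I(c=6) K(c=7) S(c=11)]
  35. access B: HIT, count now 3. Cache: [D(c=1) Y(c=2) B(c=3) X(c=5) I(c=6) K(c=7) S(c=11)]
  36. access Y: HIT, count now 3. Cache: [D(c=1) B(c=3) Y(c=3) X(c=5) I(c=6) K(c=7) S(c=11)]
  37. access Q: MISS, evict D(c=1). Cache: [Q(c=1) B(c=3) Y(c=3) X(c=5) I(c=6) K(c=7) S(c=11)]
Total: 29 hits, 8 misses, 1 evictions

Answer: Q B Y X I K S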